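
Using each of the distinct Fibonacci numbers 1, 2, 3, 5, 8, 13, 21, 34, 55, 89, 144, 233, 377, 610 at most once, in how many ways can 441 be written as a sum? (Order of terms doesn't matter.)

441 = 377+55+8+1 = 377+55+5+3+1 = 377+34+21+8+1 = 233+144+55+8+1 = … (9 more), for 13 in all.

13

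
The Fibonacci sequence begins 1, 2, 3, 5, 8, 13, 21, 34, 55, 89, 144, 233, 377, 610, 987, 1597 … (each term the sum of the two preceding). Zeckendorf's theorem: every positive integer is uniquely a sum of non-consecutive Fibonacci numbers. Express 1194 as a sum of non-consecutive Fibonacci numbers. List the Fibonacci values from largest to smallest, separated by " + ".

987 + 144 + 55 + 8

largest Fibonacci ≤ 1194 is 987; 1194 − 987 = 207
largest Fibonacci ≤ 207 is 144; 207 − 144 = 63
largest Fibonacci ≤ 63 is 55; 63 − 55 = 8
largest Fibonacci ≤ 8 is 8; 8 − 8 = 0
So 1194 = 987 + 144 + 55 + 8, with no two terms consecutive in the sequence.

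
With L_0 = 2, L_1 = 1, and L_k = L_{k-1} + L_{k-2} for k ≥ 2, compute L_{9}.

76

Iterating the recurrence up to L_{5} = 11 and L_{4} = 7:
L_{6} = L_{5} + L_{4} = 11 + 7 = 18
L_{7} = L_{6} + L_{5} = 18 + 11 = 29
L_{8} = L_{7} + L_{6} = 29 + 18 = 47
L_{9} = L_{8} + L_{7} = 47 + 29 = 76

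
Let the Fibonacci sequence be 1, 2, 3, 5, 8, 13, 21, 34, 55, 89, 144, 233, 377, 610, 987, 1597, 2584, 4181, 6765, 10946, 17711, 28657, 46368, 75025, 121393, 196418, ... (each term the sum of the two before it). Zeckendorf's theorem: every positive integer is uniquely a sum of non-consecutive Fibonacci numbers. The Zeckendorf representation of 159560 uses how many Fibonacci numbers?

121393 ≤ 159560 < 196418, so take 121393; remainder 38167
28657 ≤ 38167 < 46368, so take 28657; remainder 9510
6765 ≤ 9510 < 10946, so take 6765; remainder 2745
2584 ≤ 2745 < 4181, so take 2584; remainder 161
144 ≤ 161 < 233, so take 144; remainder 17
13 ≤ 17 < 21, so take 13; remainder 4
3 ≤ 4 < 5, so take 3; remainder 1
1 ≤ 1 < 2, so take 1; remainder 0
159560 = 121393 + 28657 + 6765 + 2584 + 144 + 13 + 3 + 1, which has 8 terms.

8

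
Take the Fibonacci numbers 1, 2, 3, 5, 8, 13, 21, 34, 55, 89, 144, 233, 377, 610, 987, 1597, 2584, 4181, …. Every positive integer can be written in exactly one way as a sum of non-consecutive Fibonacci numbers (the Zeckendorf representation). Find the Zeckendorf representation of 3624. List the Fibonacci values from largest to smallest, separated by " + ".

take 2584 (≤ 3624); 3624 − 2584 = 1040
take 987 (≤ 1040); 1040 − 987 = 53
take 34 (≤ 53); 53 − 34 = 19
take 13 (≤ 19); 19 − 13 = 6
take 5 (≤ 6); 6 − 5 = 1
take 1 (≤ 1); 1 − 1 = 0
So 3624 = 2584 + 987 + 34 + 13 + 5 + 1, with no two terms consecutive in the sequence.

2584 + 987 + 34 + 13 + 5 + 1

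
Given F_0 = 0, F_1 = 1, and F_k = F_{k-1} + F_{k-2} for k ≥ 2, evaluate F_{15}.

Iterating the recurrence up to F_{9} = 34 and F_{8} = 21:
F_{10} = F_{9} + F_{8} = 34 + 21 = 55
F_{11} = F_{10} + F_{9} = 55 + 34 = 89
F_{12} = F_{11} + F_{10} = 89 + 55 = 144
F_{13} = F_{12} + F_{11} = 144 + 89 = 233
F_{14} = F_{13} + F_{12} = 233 + 144 = 377
F_{15} = F_{14} + F_{13} = 377 + 233 = 610

610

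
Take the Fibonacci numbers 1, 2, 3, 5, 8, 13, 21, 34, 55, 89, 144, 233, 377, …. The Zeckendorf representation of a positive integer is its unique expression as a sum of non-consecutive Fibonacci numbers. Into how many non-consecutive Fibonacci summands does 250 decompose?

4

subtract 233 from 250: 17 remains
subtract 13 from 17: 4 remains
subtract 3 from 4: 1 remains
subtract 1 from 1: 0 remains
250 = 233 + 13 + 3 + 1, which has 4 terms.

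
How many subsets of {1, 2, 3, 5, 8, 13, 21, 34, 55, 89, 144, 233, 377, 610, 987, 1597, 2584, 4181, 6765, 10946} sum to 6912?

43

Each representation comes from the Zeckendorf form by replacing some F_k with F_{k−1} + F_{k−2} where possible.
6912 = 6765+144+3 = 6765+144+2+1 = 6765+89+55+3 = 4181+2584+144+3 = 6765+89+55+2+1 = … (38 more), for 43 in all.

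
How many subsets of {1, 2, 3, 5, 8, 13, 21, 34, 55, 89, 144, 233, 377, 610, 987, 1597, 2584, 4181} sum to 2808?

Starting from the Zeckendorf form and repeatedly splitting a term F_k into F_{k−1} + F_{k−2} (when neither is already used) reaches every representation.
2808 = 2584+144+55+21+3+1 = 2584+144+55+13+8+3+1 = 1597+987+144+55+21+3+1 = … (10 more), for 13 in all.

13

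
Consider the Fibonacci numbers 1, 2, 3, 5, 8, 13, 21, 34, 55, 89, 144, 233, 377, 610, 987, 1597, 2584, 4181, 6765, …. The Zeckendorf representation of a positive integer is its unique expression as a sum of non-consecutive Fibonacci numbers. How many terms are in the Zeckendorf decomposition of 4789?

Greedily peel off the largest Fibonacci term at each step:
4181 ≤ 4789 < 6765, so take 4181; remainder 608
377 ≤ 608 < 610, so take 377; remainder 231
144 ≤ 231 < 233, so take 144; remainder 87
55 ≤ 87 < 89, so take 55; remainder 32
21 ≤ 32 < 34, so take 21; remainder 11
8 ≤ 11 < 13, so take 8; remainder 3
3 ≤ 3 < 5, so take 3; remainder 0
4789 = 4181 + 377 + 144 + 55 + 21 + 8 + 3, which has 7 terms.

7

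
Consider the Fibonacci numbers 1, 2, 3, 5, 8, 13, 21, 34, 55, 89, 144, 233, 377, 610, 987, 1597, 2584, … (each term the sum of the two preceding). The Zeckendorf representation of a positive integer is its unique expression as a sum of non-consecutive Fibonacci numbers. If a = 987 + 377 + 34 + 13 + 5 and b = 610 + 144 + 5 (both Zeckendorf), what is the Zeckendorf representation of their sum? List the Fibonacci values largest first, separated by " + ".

The two numbers are 1416 and 759, so their sum is 2175.
1597 ≤ 2175 < 2584, so take 1597; remainder 578
377 ≤ 578 < 610, so take 377; remainder 201
144 ≤ 201 < 233, so take 144; remainder 57
55 ≤ 57 < 89, so take 55; remainder 2
2 ≤ 2 < 3, so take 2; remainder 0

1597 + 377 + 144 + 55 + 2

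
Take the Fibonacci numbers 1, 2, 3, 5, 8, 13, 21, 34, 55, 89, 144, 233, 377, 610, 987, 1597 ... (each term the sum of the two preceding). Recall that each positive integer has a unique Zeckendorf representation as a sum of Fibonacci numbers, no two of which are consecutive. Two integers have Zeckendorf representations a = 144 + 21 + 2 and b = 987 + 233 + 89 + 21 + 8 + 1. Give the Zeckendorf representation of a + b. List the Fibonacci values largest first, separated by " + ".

987 + 377 + 89 + 34 + 13 + 5 + 1

The two numbers are 167 and 1339, so their sum is 1506.
Greedily peel off the largest Fibonacci term at each step:
1506 − 987 = 519
519 − 377 = 142
142 − 89 = 53
53 − 34 = 19
19 − 13 = 6
6 − 5 = 1
1 − 1 = 0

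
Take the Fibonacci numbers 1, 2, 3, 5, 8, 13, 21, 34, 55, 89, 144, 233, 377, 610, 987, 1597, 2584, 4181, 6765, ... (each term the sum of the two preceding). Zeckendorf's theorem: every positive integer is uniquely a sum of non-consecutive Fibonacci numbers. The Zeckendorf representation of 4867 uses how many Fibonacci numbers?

4867: greatest Fibonacci not exceeding it is 4181, leaving 686
686: greatest Fibonacci not exceeding it is 610, leaving 76
76: greatest Fibonacci not exceeding it is 55, leaving 21
21: greatest Fibonacci not exceeding it is 21, leaving 0
4867 = 4181 + 610 + 55 + 21, which has 4 terms.

4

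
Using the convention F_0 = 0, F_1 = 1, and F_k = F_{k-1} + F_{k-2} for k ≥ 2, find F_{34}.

Iterating the recurrence up to F_{26} = 121393 and F_{25} = 75025:
F_{27} = F_{26} + F_{25} = 121393 + 75025 = 196418
F_{28} = F_{27} + F_{26} = 196418 + 121393 = 317811
F_{29} = F_{28} + F_{27} = 317811 + 196418 = 514229
F_{30} = F_{29} + F_{28} = 514229 + 317811 = 832040
F_{31} = F_{30} + F_{29} = 832040 + 514229 = 1346269
F_{32} = F_{31} + F_{30} = 1346269 + 832040 = 2178309
F_{33} = F_{32} + F_{31} = 2178309 + 1346269 = 3524578
F_{34} = F_{33} + F_{32} = 3524578 + 2178309 = 5702887

5702887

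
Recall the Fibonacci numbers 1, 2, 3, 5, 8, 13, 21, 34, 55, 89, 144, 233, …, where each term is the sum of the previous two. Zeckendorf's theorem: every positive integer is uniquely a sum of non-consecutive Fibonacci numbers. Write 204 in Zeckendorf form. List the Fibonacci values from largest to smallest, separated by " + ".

144 + 55 + 5

take 144 (≤ 204); 204 − 144 = 60
take 55 (≤ 60); 60 − 55 = 5
take 5 (≤ 5); 5 − 5 = 0
So 204 = 144 + 55 + 5, with no two terms consecutive in the sequence.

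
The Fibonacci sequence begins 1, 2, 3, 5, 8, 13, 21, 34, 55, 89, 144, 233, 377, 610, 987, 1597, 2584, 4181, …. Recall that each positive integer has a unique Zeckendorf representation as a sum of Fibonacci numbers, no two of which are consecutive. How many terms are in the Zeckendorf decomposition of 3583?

5

3583: greatest Fibonacci not exceeding it is 2584, leaving 999
999: greatest Fibonacci not exceeding it is 987, leaving 12
12: greatest Fibonacci not exceeding it is 8, leaving 4
4: greatest Fibonacci not exceeding it is 3, leaving 1
1: greatest Fibonacci not exceeding it is 1, leaving 0
3583 = 2584 + 987 + 8 + 3 + 1, which has 5 terms.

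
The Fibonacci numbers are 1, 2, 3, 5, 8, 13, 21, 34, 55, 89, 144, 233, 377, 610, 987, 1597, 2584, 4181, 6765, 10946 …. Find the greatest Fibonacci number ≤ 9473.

6765

6765 ≤ 9473 < 10946, so the largest Fibonacci number not exceeding 9473 is 6765.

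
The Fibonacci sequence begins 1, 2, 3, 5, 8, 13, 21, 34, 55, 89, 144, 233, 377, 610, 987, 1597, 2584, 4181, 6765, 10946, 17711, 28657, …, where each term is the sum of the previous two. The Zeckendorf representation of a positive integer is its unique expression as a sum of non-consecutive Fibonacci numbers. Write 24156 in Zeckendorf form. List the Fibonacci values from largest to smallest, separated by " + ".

Greedy algorithm:
take 17711 (≤ 24156); 24156 − 17711 = 6445
take 4181 (≤ 6445); 6445 − 4181 = 2264
take 1597 (≤ 2264); 2264 − 1597 = 667
take 610 (≤ 667); 667 − 610 = 57
take 55 (≤ 57); 57 − 55 = 2
take 2 (≤ 2); 2 − 2 = 0
So 24156 = 17711 + 4181 + 1597 + 610 + 55 + 2, with no two terms consecutive in the sequence.

17711 + 4181 + 1597 + 610 + 55 + 2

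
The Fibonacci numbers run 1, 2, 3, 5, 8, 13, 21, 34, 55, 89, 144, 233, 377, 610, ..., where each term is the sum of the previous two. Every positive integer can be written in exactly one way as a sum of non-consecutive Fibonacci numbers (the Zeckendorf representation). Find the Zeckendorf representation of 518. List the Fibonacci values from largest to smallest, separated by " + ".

largest Fibonacci ≤ 518 is 377; 518 − 377 = 141
largest Fibonacci ≤ 141 is 89; 141 − 89 = 52
largest Fibonacci ≤ 52 is 34; 52 − 34 = 18
largest Fibonacci ≤ 18 is 13; 18 − 13 = 5
largest Fibonacci ≤ 5 is 5; 5 − 5 = 0
So 518 = 377 + 89 + 34 + 13 + 5, with no two terms consecutive in the sequence.

377 + 89 + 34 + 13 + 5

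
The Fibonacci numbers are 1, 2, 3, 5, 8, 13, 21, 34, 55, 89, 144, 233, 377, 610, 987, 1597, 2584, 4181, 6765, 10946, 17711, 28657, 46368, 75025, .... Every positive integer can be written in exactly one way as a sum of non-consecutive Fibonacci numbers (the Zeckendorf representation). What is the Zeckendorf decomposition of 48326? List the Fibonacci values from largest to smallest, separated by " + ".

48326 − 46368 = 1958
1958 − 1597 = 361
361 − 233 = 128
128 − 89 = 39
39 − 34 = 5
5 − 5 = 0
So 48326 = 46368 + 1597 + 233 + 89 + 34 + 5, with no two terms consecutive in the sequence.

46368 + 1597 + 233 + 89 + 34 + 5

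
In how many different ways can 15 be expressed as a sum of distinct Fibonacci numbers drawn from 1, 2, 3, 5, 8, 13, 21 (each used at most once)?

2

Each representation comes from the Zeckendorf form by replacing some F_k with F_{k−1} + F_{k−2} where possible.
15 = 13+2 = 8+5+2 — 2 representations.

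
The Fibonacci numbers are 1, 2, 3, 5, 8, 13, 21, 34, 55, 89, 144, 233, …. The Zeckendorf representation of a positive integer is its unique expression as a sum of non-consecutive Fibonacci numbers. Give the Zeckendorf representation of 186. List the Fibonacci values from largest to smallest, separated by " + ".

144 + 34 + 8

Greedy algorithm:
186 − 144 = 42
42 − 34 = 8
8 − 8 = 0
So 186 = 144 + 34 + 8, with no two terms consecutive in the sequence.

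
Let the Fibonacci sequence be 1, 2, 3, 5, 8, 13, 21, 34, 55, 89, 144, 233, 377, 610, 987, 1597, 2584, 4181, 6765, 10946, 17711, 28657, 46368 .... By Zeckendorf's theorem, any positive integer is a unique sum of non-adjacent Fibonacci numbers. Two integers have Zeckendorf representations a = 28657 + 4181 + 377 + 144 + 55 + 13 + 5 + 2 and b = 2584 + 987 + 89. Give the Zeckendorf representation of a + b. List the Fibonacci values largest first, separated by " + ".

The two numbers are 33434 and 3660, so their sum is 37094.
Greedy algorithm:
28657 ≤ 37094 < 46368, so take 28657; remainder 8437
6765 ≤ 8437 < 10946, so take 6765; remainder 1672
1597 ≤ 1672 < 2584, so take 1597; remainder 75
55 ≤ 75 < 89, so take 55; remainder 20
13 ≤ 20 < 21, so take 13; remainder 7
5 ≤ 7 < 8, so take 5; remainder 2
2 ≤ 2 < 3, so take 2; remainder 0

28657 + 6765 + 1597 + 55 + 13 + 5 + 2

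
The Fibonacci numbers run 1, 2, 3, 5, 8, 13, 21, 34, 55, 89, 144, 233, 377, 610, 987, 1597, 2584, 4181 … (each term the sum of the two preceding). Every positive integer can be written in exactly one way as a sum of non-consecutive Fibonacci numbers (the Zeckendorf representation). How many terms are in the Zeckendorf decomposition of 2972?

4

Greedily peel off the largest Fibonacci term at each step:
2972: greatest Fibonacci not exceeding it is 2584, leaving 388
388: greatest Fibonacci not exceeding it is 377, leaving 11
11: greatest Fibonacci not exceeding it is 8, leaving 3
3: greatest Fibonacci not exceeding it is 3, leaving 0
2972 = 2584 + 377 + 8 + 3, which has 4 terms.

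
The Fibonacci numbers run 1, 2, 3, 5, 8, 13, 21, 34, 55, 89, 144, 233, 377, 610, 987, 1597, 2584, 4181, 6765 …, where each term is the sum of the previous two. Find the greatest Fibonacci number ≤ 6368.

4181

4181 ≤ 6368 < 6765, so the largest Fibonacci number not exceeding 6368 is 4181.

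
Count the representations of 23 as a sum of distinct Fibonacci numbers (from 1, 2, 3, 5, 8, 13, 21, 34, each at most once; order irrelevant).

3

Starting from the Zeckendorf form and repeatedly splitting a term F_k into F_{k−1} + F_{k−2} (when neither is already used) reaches every representation.
23 = 21+2 = 13+8+2 = 13+5+3+2 — 3 representations.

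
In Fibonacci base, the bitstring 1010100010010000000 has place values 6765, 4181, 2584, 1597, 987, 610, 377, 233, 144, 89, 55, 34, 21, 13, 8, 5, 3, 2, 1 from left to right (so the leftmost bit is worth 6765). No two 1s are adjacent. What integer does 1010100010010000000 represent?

Summing the place values of the 1 bits: 6765 + 2584 + 987 + 144 + 34 = 10514.

10514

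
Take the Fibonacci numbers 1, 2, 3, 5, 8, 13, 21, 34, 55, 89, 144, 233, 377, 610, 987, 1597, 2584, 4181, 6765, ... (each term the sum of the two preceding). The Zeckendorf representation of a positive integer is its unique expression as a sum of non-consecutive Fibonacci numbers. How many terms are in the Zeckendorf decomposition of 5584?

4181 ≤ 5584 < 6765, so take 4181; remainder 1403
987 ≤ 1403 < 1597, so take 987; remainder 416
377 ≤ 416 < 610, so take 377; remainder 39
34 ≤ 39 < 55, so take 34; remainder 5
5 ≤ 5 < 8, so take 5; remainder 0
5584 = 4181 + 987 + 377 + 34 + 5, which has 5 terms.

5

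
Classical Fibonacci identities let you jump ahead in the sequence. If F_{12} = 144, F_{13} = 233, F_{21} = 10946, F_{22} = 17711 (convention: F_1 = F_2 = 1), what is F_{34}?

5702887

By the addition formula F_{m+n} = F_m F_{n+1} + F_{m−1} F_n with m=13, n=21: F_{34} = 233·17711 + 144·10946 = 4126663 + 1576224 = 5702887.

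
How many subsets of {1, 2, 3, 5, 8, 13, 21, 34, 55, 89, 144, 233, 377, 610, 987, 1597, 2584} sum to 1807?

1807 = 1597+144+55+8+3 = 1597+144+55+8+2+1 = 1597+144+34+21+8+3 = … (30 more), for 33 in all.

33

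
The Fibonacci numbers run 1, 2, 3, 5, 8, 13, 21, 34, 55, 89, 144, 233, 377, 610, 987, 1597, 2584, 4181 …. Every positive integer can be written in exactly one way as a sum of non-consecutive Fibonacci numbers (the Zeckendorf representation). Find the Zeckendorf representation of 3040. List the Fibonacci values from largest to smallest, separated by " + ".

2584 + 377 + 55 + 21 + 3

Greedily peel off the largest Fibonacci term at each step:
largest Fibonacci ≤ 3040 is 2584; 3040 − 2584 = 456
largest Fibonacci ≤ 456 is 377; 456 − 377 = 79
largest Fibonacci ≤ 79 is 55; 79 − 55 = 24
largest Fibonacci ≤ 24 is 21; 24 − 21 = 3
largest Fibonacci ≤ 3 is 3; 3 − 3 = 0
So 3040 = 2584 + 377 + 55 + 21 + 3, with no two terms consecutive in the sequence.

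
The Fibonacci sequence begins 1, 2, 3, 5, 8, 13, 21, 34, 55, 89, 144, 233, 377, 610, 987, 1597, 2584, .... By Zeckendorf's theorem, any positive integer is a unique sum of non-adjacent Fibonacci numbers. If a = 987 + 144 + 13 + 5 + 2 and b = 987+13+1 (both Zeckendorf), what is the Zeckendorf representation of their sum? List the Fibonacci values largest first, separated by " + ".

The two numbers are 1151 and 1001, so their sum is 2152.
Greedy algorithm:
take 1597 (≤ 2152); 2152 − 1597 = 555
take 377 (≤ 555); 555 − 377 = 178
take 144 (≤ 178); 178 − 144 = 34
take 34 (≤ 34); 34 − 34 = 0

1597 + 377 + 144 + 34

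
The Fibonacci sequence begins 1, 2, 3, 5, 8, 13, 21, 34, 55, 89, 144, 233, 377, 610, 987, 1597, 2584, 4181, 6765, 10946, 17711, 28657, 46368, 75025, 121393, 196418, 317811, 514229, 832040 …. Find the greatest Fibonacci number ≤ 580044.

514229

514229 ≤ 580044 < 832040, so the largest Fibonacci number not exceeding 580044 is 514229.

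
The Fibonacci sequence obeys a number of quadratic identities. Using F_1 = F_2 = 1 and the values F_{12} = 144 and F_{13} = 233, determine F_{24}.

46368

By the doubling identity F_{2k} = F_k(2F_{k+1} − F_k): F_{24} = 144·(2·233 − 144) = 144·322 = 46368.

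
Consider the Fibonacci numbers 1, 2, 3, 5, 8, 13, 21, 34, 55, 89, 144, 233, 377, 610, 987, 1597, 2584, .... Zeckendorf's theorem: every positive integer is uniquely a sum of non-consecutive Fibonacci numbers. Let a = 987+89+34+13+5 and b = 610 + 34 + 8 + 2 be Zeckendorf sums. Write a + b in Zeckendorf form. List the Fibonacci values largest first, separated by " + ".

The two numbers are 1128 and 654, so their sum is 1782.
Repeatedly subtract the largest Fibonacci number that fits:
1597 ≤ 1782 < 2584, so take 1597; remainder 185
144 ≤ 185 < 233, so take 144; remainder 41
34 ≤ 41 < 55, so take 34; remainder 7
5 ≤ 7 < 8, so take 5; remainder 2
2 ≤ 2 < 3, so take 2; remainder 0

1597 + 144 + 34 + 5 + 2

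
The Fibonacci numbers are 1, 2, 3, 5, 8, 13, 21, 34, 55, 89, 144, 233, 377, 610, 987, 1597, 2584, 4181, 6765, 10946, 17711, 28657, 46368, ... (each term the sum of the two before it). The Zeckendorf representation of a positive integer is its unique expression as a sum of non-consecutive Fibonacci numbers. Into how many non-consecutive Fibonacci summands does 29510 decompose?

largest Fibonacci ≤ 29510 is 28657; 29510 − 28657 = 853
largest Fibonacci ≤ 853 is 610; 853 − 610 = 243
largest Fibonacci ≤ 243 is 233; 243 − 233 = 10
largest Fibonacci ≤ 10 is 8; 10 − 8 = 2
largest Fibonacci ≤ 2 is 2; 2 − 2 = 0
29510 = 28657 + 610 + 233 + 8 + 2, which has 5 terms.

5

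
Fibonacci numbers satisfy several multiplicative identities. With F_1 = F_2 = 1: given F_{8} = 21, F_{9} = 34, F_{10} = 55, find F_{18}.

By the addition formula F_{m+n} = F_m F_{n+1} + F_{m−1} F_n with m=9, n=9: F_{18} = 34·55 + 21·34 = 1870 + 714 = 2584.

2584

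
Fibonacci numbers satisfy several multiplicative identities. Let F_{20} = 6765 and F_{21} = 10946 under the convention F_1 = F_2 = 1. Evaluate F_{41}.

165580141

By F_{2k+1} = F_k² + F_{k+1}²: F_{41} = 6765² + 10946² = 45765225 + 119814916 = 165580141.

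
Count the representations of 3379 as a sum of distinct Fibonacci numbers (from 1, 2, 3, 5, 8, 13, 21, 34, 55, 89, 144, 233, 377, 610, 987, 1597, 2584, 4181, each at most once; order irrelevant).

Starting from the Zeckendorf form and repeatedly splitting a term F_k into F_{k−1} + F_{k−2} (when neither is already used) reaches every representation.
3379 = 2584+610+144+34+5+2 = 2584+610+144+21+13+5+2 = 2584+610+89+55+34+5+2 = … (13 more), for 16 in all.

16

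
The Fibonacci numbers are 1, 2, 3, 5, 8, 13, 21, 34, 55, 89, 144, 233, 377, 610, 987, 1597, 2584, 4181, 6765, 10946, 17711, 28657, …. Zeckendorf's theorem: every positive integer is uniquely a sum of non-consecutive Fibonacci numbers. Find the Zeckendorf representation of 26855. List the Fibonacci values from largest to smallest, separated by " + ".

Repeatedly subtract the largest Fibonacci number that fits:
largest Fibonacci ≤ 26855 is 17711; 26855 − 17711 = 9144
largest Fibonacci ≤ 9144 is 6765; 9144 − 6765 = 2379
largest Fibonacci ≤ 2379 is 1597; 2379 − 1597 = 782
largest Fibonacci ≤ 782 is 610; 782 − 610 = 172
largest Fibonacci ≤ 172 is 144; 172 − 144 = 28
largest Fibonacci ≤ 28 is 21; 28 − 21 = 7
largest Fibonacci ≤ 7 is 5; 7 − 5 = 2
largest Fibonacci ≤ 2 is 2; 2 − 2 = 0
So 26855 = 17711 + 6765 + 1597 + 610 + 144 + 21 + 5 + 2, with no two terms consecutive in the sequence.

17711 + 6765 + 1597 + 610 + 144 + 21 + 5 + 2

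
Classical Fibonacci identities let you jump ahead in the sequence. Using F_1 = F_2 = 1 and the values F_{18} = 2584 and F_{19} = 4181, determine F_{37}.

24157817

By F_{2k+1} = F_k² + F_{k+1}²: F_{37} = 2584² + 4181² = 6677056 + 17480761 = 24157817.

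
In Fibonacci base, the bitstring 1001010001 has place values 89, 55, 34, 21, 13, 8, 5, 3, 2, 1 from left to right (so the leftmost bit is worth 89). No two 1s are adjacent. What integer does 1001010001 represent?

119

Summing the place values of the 1 bits: 89 + 21 + 8 + 1 = 119.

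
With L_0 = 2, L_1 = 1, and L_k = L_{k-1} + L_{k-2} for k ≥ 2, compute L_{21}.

Iterating the recurrence up to L_{13} = 521 and L_{12} = 322:
L_{14} = L_{13} + L_{12} = 521 + 322 = 843
L_{15} = L_{14} + L_{13} = 843 + 521 = 1364
L_{16} = L_{15} + L_{14} = 1364 + 843 = 2207
L_{17} = L_{16} + L_{15} = 2207 + 1364 = 3571
L_{18} = L_{17} + L_{16} = 3571 + 2207 = 5778
L_{19} = L_{18} + L_{17} = 5778 + 3571 = 9349
L_{20} = L_{19} + L_{18} = 9349 + 5778 = 15127
L_{21} = L_{20} + L_{19} = 15127 + 9349 = 24476

24476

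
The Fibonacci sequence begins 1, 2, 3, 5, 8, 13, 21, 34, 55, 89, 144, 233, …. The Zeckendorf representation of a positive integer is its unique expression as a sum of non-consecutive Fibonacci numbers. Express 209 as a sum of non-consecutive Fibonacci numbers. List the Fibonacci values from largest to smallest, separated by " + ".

144 ≤ 209 < 233, so take 144; remainder 65
55 ≤ 65 < 89, so take 55; remainder 10
8 ≤ 10 < 13, so take 8; remainder 2
2 ≤ 2 < 3, so take 2; remainder 0
So 209 = 144 + 55 + 8 + 2, with no two terms consecutive in the sequence.

144 + 55 + 8 + 2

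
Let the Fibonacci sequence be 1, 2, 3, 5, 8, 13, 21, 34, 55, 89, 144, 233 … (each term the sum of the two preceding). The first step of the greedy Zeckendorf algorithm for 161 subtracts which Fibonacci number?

144

144 ≤ 161 < 233, so the largest Fibonacci number not exceeding 161 is 144.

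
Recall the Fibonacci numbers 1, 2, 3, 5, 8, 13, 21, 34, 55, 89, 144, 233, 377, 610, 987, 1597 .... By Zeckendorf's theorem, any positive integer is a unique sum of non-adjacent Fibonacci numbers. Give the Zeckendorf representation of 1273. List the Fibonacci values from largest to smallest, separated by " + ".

987 + 233 + 34 + 13 + 5 + 1

Repeatedly subtract the largest Fibonacci number that fits:
1273: greatest Fibonacci not exceeding it is 987, leaving 286
286: greatest Fibonacci not exceeding it is 233, leaving 53
53: greatest Fibonacci not exceeding it is 34, leaving 19
19: greatest Fibonacci not exceeding it is 13, leaving 6
6: greatest Fibonacci not exceeding it is 5, leaving 1
1: greatest Fibonacci not exceeding it is 1, leaving 0
So 1273 = 987 + 233 + 34 + 13 + 5 + 1, with no two terms consecutive in the sequence.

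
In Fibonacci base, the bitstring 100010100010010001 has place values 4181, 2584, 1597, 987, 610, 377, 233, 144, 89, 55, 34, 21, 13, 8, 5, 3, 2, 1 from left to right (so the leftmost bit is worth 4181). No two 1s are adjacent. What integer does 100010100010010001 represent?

5067

Summing the place values of the 1 bits: 4181 + 610 + 233 + 34 + 8 + 1 = 5067.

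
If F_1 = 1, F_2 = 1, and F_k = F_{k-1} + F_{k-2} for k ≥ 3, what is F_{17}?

Iterating the recurrence up to F_{12} = 144 and F_{11} = 89:
F_{13} = F_{12} + F_{11} = 144 + 89 = 233
F_{14} = F_{13} + F_{12} = 233 + 144 = 377
F_{15} = F_{14} + F_{13} = 377 + 233 = 610
F_{16} = F_{15} + F_{14} = 610 + 377 = 987
F_{17} = F_{16} + F_{15} = 987 + 610 = 1597

1597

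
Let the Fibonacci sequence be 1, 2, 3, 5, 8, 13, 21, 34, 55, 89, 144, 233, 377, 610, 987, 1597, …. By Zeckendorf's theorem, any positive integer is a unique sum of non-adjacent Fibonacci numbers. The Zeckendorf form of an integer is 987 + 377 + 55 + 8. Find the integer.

987 + 377 + 55 + 8 = 1427.

1427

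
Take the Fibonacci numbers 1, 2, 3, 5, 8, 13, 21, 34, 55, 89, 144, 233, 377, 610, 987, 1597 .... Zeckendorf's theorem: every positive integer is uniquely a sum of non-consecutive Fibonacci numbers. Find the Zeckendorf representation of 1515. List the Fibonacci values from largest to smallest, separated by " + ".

987 + 377 + 144 + 5 + 2

Greedy algorithm:
1515: greatest Fibonacci not exceeding it is 987, leaving 528
528: greatest Fibonacci not exceeding it is 377, leaving 151
151: greatest Fibonacci not exceeding it is 144, leaving 7
7: greatest Fibonacci not exceeding it is 5, leaving 2
2: greatest Fibonacci not exceeding it is 2, leaving 0
So 1515 = 987 + 377 + 144 + 5 + 2, with no two terms consecutive in the sequence.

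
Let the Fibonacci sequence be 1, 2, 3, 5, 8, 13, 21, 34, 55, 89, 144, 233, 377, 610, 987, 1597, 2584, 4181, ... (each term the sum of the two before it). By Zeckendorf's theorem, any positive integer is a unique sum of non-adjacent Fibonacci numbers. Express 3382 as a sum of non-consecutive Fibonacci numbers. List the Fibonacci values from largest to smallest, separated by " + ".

Repeatedly subtract the largest Fibonacci number that fits:
3382 − 2584 = 798
798 − 610 = 188
188 − 144 = 44
44 − 34 = 10
10 − 8 = 2
2 − 2 = 0
So 3382 = 2584 + 610 + 144 + 34 + 8 + 2, with no two terms consecutive in the sequence.

2584 + 610 + 144 + 34 + 8 + 2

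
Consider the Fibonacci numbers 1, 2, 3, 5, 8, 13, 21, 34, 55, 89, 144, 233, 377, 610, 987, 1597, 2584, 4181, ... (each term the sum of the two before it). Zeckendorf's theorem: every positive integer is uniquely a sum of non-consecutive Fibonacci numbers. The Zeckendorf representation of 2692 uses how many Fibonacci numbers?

5

Greedily peel off the largest Fibonacci term at each step:
subtract 2584 from 2692: 108 remains
subtract 89 from 108: 19 remains
subtract 13 from 19: 6 remains
subtract 5 from 6: 1 remains
subtract 1 from 1: 0 remains
2692 = 2584 + 89 + 13 + 5 + 1, which has 5 terms.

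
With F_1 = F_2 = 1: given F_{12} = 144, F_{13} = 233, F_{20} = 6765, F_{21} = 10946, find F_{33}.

3524578

By the addition formula F_{m+n} = F_m F_{n+1} + F_{m−1} F_n with m=13, n=20: F_{33} = 233·10946 + 144·6765 = 2550418 + 974160 = 3524578.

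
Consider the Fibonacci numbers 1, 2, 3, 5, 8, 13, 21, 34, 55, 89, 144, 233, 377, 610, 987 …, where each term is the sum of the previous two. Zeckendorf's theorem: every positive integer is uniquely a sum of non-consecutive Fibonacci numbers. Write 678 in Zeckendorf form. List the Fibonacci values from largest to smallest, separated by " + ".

678 − 610 = 68
68 − 55 = 13
13 − 13 = 0
So 678 = 610 + 55 + 13, with no two terms consecutive in the sequence.

610 + 55 + 13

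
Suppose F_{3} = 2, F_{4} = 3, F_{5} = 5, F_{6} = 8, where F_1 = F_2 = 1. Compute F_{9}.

34

By the addition formula F_{m+n} = F_m F_{n+1} + F_{m−1} F_n with m=4, n=5: F_{9} = 3·8 + 2·5 = 24 + 10 = 34.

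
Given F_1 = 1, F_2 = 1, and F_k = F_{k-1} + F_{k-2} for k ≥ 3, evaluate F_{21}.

10946

Iterating the recurrence up to F_{14} = 377 and F_{13} = 233:
F_{15} = F_{14} + F_{13} = 377 + 233 = 610
F_{16} = F_{15} + F_{14} = 610 + 377 = 987
F_{17} = F_{16} + F_{15} = 987 + 610 = 1597
F_{18} = F_{17} + F_{16} = 1597 + 987 = 2584
F_{19} = F_{18} + F_{17} = 2584 + 1597 = 4181
F_{20} = F_{19} + F_{18} = 4181 + 2584 = 6765
F_{21} = F_{20} + F_{19} = 6765 + 4181 = 10946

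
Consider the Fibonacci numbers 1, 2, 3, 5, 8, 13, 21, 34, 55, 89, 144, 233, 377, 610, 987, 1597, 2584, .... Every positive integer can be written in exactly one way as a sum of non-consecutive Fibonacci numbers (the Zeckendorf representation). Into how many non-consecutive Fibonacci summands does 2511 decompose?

largest Fibonacci ≤ 2511 is 1597; 2511 − 1597 = 914
largest Fibonacci ≤ 914 is 610; 914 − 610 = 304
largest Fibonacci ≤ 304 is 233; 304 − 233 = 71
largest Fibonacci ≤ 71 is 55; 71 − 55 = 16
largest Fibonacci ≤ 16 is 13; 16 − 13 = 3
largest Fibonacci ≤ 3 is 3; 3 − 3 = 0
2511 = 1597 + 610 + 233 + 55 + 13 + 3, which has 6 terms.

6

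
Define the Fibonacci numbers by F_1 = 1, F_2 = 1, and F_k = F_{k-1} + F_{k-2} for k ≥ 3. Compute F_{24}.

46368

Iterating the recurrence up to F_{17} = 1597 and F_{16} = 987:
F_{18} = F_{17} + F_{16} = 1597 + 987 = 2584
F_{19} = F_{18} + F_{17} = 2584 + 1597 = 4181
F_{20} = F_{19} + F_{18} = 4181 + 2584 = 6765
F_{21} = F_{20} + F_{19} = 6765 + 4181 = 10946
F_{22} = F_{21} + F_{20} = 10946 + 6765 = 17711
F_{23} = F_{22} + F_{21} = 17711 + 10946 = 28657
F_{24} = F_{23} + F_{22} = 28657 + 17711 = 46368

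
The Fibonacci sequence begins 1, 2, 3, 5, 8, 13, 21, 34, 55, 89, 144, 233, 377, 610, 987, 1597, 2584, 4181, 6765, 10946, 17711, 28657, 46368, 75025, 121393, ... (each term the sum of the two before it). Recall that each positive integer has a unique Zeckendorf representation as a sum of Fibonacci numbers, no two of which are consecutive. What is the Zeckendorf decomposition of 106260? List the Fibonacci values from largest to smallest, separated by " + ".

take 75025 (≤ 106260); 106260 − 75025 = 31235
take 28657 (≤ 31235); 31235 − 28657 = 2578
take 1597 (≤ 2578); 2578 − 1597 = 981
take 610 (≤ 981); 981 − 610 = 371
take 233 (≤ 371); 371 − 233 = 138
take 89 (≤ 138); 138 − 89 = 49
take 34 (≤ 49); 49 − 34 = 15
take 13 (≤ 15); 15 − 13 = 2
take 2 (≤ 2); 2 − 2 = 0
So 106260 = 75025 + 28657 + 1597 + 610 + 233 + 89 + 34 + 13 + 2, with no two terms consecutive in the sequence.

75025 + 28657 + 1597 + 610 + 233 + 89 + 34 + 13 + 2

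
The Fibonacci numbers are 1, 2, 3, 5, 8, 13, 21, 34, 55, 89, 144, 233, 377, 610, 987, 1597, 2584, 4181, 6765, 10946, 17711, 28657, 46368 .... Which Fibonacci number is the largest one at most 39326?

28657

28657 ≤ 39326 < 46368, so the largest Fibonacci number not exceeding 39326 is 28657.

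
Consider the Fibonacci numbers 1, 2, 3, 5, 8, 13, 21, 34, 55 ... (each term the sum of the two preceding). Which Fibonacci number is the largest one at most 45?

34

34 ≤ 45 < 55, so the largest Fibonacci number not exceeding 45 is 34.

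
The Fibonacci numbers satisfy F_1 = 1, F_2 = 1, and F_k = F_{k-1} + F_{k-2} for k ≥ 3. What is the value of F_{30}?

832040

Iterating the recurrence up to F_{22} = 17711 and F_{21} = 10946:
F_{23} = F_{22} + F_{21} = 17711 + 10946 = 28657
F_{24} = F_{23} + F_{22} = 28657 + 17711 = 46368
F_{25} = F_{24} + F_{23} = 46368 + 28657 = 75025
F_{26} = F_{25} + F_{24} = 75025 + 46368 = 121393
F_{27} = F_{26} + F_{25} = 121393 + 75025 = 196418
F_{28} = F_{27} + F_{26} = 196418 + 121393 = 317811
F_{29} = F_{28} + F_{27} = 317811 + 196418 = 514229
F_{30} = F_{29} + F_{28} = 514229 + 317811 = 832040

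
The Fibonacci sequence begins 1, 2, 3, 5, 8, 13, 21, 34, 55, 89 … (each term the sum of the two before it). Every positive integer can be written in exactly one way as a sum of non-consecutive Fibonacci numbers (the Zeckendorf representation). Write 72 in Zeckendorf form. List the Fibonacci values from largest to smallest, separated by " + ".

55 + 13 + 3 + 1

Repeatedly subtract the largest Fibonacci number that fits:
72 − 55 = 17
17 − 13 = 4
4 − 3 = 1
1 − 1 = 0
So 72 = 55 + 13 + 3 + 1, with no two terms consecutive in the sequence.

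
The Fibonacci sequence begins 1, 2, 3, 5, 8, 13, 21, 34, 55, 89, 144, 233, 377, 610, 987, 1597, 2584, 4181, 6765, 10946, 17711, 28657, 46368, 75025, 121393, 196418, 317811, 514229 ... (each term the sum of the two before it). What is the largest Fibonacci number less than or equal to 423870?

317811

317811 ≤ 423870 < 514229, so the largest Fibonacci number not exceeding 423870 is 317811.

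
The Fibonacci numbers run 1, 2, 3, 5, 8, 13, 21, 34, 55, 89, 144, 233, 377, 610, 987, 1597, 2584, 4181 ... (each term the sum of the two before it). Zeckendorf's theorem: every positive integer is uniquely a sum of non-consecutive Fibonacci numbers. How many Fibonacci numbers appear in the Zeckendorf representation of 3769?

7

Repeatedly subtract the largest Fibonacci number that fits:
largest Fibonacci ≤ 3769 is 2584; 3769 − 2584 = 1185
largest Fibonacci ≤ 1185 is 987; 1185 − 987 = 198
largest Fibonacci ≤ 198 is 144; 198 − 144 = 54
largest Fibonacci ≤ 54 is 34; 54 − 34 = 20
largest Fibonacci ≤ 20 is 13; 20 − 13 = 7
largest Fibonacci ≤ 7 is 5; 7 − 5 = 2
largest Fibonacci ≤ 2 is 2; 2 − 2 = 0
3769 = 2584 + 987 + 144 + 34 + 13 + 5 + 2, which has 7 terms.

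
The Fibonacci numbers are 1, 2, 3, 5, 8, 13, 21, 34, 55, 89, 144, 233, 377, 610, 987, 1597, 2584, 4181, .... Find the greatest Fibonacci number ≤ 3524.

2584 ≤ 3524 < 4181, so the largest Fibonacci number not exceeding 3524 is 2584.

2584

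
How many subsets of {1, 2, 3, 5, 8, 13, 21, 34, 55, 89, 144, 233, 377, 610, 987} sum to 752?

Starting from the Zeckendorf form and repeatedly splitting a term F_k into F_{k−1} + F_{k−2} (when neither is already used) reaches every representation.
752 = 610+89+34+13+5+1 = 610+89+34+13+3+2+1 = 377+233+89+34+13+5+1 = 610+89+34+8+5+3+2+1 = 377+233+89+34+13+3+2+1 = … (6 more), for 11 in all.

11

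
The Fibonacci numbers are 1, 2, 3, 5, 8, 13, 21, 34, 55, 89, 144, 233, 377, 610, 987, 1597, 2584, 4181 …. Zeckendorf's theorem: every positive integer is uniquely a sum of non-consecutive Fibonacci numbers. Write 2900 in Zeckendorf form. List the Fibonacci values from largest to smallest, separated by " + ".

Greedily peel off the largest Fibonacci term at each step:
2900 − 2584 = 316
316 − 233 = 83
83 − 55 = 28
28 − 21 = 7
7 − 5 = 2
2 − 2 = 0
So 2900 = 2584 + 233 + 55 + 21 + 5 + 2, with no two terms consecutive in the sequence.

2584 + 233 + 55 + 21 + 5 + 2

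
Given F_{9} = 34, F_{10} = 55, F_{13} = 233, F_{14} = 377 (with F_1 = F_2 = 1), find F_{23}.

By the addition formula F_{m+n} = F_m F_{n+1} + F_{m−1} F_n with m=14, n=9: F_{23} = 377·55 + 233·34 = 20735 + 7922 = 28657.

28657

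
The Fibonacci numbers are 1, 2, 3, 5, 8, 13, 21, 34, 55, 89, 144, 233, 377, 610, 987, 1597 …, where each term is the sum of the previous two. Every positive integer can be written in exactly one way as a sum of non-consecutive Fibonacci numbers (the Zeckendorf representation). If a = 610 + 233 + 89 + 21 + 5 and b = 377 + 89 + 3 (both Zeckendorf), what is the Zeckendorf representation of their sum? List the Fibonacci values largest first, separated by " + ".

The two numbers are 958 and 469, so their sum is 1427.
take 987 (≤ 1427); 1427 − 987 = 440
take 377 (≤ 440); 440 − 377 = 63
take 55 (≤ 63); 63 − 55 = 8
take 8 (≤ 8); 8 − 8 = 0

987 + 377 + 55 + 8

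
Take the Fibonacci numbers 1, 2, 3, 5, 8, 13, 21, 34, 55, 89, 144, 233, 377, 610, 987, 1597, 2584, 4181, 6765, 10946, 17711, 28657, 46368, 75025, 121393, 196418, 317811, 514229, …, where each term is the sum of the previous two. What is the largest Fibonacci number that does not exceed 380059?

317811 ≤ 380059 < 514229, so the largest Fibonacci number not exceeding 380059 is 317811.

317811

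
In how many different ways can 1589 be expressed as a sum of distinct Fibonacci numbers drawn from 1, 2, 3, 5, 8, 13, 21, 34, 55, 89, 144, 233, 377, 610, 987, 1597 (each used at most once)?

12

Starting from the Zeckendorf form and repeatedly splitting a term F_k into F_{k−1} + F_{k−2} (when neither is already used) reaches every representation.
1589 = 987+377+144+55+21+5 = 987+377+144+55+21+3+2 = 987+377+144+55+13+8+5 = 987+377+144+55+13+8+3+2 = 987+377+144+34+21+13+8+5 = … (7 more), for 12 in all.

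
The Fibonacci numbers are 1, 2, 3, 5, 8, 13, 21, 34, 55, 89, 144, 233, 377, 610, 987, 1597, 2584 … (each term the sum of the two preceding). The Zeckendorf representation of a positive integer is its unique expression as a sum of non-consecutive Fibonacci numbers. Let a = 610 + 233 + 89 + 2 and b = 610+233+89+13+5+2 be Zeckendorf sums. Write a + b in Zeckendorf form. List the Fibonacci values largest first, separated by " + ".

1597 + 233 + 55 + 1

The two numbers are 934 and 952, so their sum is 1886.
subtract 1597 from 1886: 289 remains
subtract 233 from 289: 56 remains
subtract 55 from 56: 1 remains
subtract 1 from 1: 0 remains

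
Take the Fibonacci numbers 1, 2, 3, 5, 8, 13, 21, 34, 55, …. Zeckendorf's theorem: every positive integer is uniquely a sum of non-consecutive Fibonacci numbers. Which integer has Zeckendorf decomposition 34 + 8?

42

34 + 8 = 42.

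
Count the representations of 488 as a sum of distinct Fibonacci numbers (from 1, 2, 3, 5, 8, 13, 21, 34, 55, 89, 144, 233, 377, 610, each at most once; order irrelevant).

Each representation comes from the Zeckendorf form by replacing some F_k with F_{k−1} + F_{k−2} where possible.
488 = 377+89+21+1 = 377+89+13+8+1 = 377+55+34+21+1 = … (9 more), for 12 in all.

12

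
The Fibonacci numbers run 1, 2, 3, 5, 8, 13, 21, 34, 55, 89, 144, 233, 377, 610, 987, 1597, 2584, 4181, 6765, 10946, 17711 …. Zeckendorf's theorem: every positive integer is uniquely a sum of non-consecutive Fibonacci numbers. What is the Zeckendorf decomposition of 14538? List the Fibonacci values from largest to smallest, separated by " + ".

Greedy algorithm:
subtract 10946 from 14538: 3592 remains
subtract 2584 from 3592: 1008 remains
subtract 987 from 1008: 21 remains
subtract 21 from 21: 0 remains
So 14538 = 10946 + 2584 + 987 + 21, with no two terms consecutive in the sequence.

10946 + 2584 + 987 + 21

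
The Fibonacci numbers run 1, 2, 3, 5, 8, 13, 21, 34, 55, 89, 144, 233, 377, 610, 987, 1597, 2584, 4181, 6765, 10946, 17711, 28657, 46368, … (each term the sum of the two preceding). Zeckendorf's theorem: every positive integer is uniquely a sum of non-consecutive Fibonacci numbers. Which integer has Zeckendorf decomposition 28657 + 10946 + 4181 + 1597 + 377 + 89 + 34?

45881

28657 + 10946 + 4181 + 1597 + 377 + 89 + 34 = 45881.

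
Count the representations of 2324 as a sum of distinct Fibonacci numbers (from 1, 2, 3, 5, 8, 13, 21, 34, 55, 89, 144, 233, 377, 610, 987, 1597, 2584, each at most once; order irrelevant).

Starting from the Zeckendorf form and repeatedly splitting a term F_k into F_{k−1} + F_{k−2} (when neither is already used) reaches every representation.
2324 = 1597+610+89+21+5+2 = 1597+610+89+13+8+5+2 = 1597+610+55+34+21+5+2 = … (13 more), for 16 in all.

16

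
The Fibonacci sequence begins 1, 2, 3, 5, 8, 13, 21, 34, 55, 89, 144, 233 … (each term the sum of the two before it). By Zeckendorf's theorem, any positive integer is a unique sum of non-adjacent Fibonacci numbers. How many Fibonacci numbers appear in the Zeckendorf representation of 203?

144 ≤ 203 < 233, so take 144; remainder 59
55 ≤ 59 < 89, so take 55; remainder 4
3 ≤ 4 < 5, so take 3; remainder 1
1 ≤ 1 < 2, so take 1; remainder 0
203 = 144 + 55 + 3 + 1, which has 4 terms.

4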